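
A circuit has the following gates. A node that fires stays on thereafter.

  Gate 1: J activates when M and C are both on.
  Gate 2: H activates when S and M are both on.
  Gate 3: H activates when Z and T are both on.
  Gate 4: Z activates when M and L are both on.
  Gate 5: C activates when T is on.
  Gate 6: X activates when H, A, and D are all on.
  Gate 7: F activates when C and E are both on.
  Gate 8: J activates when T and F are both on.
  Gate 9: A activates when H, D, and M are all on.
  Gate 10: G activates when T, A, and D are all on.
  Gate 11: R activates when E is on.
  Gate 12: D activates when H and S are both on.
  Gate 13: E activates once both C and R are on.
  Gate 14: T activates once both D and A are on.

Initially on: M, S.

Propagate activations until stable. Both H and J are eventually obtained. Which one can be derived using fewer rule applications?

H: Gate 2: S and M on → H on. [1 rule application]
J: S and M are on, so H activates (Gate 2). H and S are on, so D activates (Gate 12). H, D, and M are on, so A activates (Gate 9). D and A are on, so T activates (Gate 14). Gate 5: T on → C on. Gate 1: M and C on → J on. [6 rule applications]
H needs fewer.

H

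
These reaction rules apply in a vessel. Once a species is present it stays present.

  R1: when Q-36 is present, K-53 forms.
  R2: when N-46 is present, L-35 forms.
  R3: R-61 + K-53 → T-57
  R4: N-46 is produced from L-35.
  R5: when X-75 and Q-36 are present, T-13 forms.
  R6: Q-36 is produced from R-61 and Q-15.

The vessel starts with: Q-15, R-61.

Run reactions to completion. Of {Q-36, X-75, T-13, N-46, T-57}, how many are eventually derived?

R-61 and Q-15 present → Q-36 forms (R6).
Q-36 present → K-53 forms (R1).
R-61 and K-53 present → T-57 forms (R3).
Q-36: reached.
No rule produces X-75, and it is not given.
T-13 would need X-75 and Q-36 (R5), but X-75 never forms.
N-46 would need L-35 (R4), but L-35 never forms.
T-57: reached.
Reached: Q-36 and T-57 — 2 of the 5.

2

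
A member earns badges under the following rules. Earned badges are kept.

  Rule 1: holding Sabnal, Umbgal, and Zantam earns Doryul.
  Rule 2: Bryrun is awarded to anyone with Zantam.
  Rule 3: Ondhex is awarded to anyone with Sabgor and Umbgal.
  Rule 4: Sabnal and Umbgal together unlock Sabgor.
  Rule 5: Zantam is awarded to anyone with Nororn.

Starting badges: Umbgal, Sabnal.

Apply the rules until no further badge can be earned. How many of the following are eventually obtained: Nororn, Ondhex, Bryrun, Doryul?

With Sabnal and Umbgal, Sabgor is earned (Rule 4).
With Sabgor and Umbgal, Ondhex is earned (Rule 3).
No rule produces Nororn, and it is not given.
Ondhex: reached.
Bryrun would need Zantam (Rule 2), but Zantam is never earned.
Doryul would need Sabnal, Umbgal, and Zantam (Rule 1), but Zantam is never earned.
Reached: Ondhex — 1 of the 4.

1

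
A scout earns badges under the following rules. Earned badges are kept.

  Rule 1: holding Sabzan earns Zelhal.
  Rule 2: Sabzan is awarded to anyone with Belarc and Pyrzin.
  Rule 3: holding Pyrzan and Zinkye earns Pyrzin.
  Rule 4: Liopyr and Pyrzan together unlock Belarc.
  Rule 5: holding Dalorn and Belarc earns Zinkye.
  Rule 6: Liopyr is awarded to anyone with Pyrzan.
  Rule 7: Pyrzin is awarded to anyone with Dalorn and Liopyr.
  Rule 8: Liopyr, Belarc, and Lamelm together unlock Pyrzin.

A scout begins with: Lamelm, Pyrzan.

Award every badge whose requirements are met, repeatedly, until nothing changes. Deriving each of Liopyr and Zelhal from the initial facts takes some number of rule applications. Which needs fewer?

Liopyr: With Pyrzan, Liopyr is earned (Rule 6). [1 rule application]
Zelhal: With Pyrzan, Liopyr is earned (Rule 6). With Liopyr and Pyrzan, Belarc is earned (Rule 4). With Liopyr, Belarc, and Lamelm, Pyrzin is earned (Rule 8). With Belarc and Pyrzin, Sabzan is earned (Rule 2). With Sabzan, Zelhal is earned (Rule 1). [5 rule applications]
Liopyr needs fewer.

Liopyr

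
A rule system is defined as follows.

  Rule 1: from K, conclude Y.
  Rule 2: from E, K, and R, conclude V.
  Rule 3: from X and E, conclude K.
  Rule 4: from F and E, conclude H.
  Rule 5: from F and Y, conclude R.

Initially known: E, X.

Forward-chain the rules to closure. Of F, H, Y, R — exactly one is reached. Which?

Y

X and E hold, so K follows (Rule 3).
K holds, so Y follows (Rule 1).
R would need F and Y (Rule 5), but F is never established. H would need F and E (Rule 4), but F is never established. No rule produces F, and it is not given.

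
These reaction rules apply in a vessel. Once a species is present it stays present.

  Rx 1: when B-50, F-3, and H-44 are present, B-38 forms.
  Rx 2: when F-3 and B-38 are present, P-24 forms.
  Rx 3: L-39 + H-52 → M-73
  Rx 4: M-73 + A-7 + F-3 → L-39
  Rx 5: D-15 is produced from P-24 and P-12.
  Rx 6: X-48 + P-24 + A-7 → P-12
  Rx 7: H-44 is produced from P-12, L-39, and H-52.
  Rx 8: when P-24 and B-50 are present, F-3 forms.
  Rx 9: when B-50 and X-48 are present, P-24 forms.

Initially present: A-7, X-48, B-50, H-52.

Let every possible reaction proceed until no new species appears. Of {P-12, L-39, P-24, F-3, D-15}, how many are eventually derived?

4

B-50 and X-48 present → P-24 forms (Rx 9).
X-48, P-24, and A-7 present → P-12 forms (Rx 6).
P-24 and B-50 present → F-3 forms (Rx 8).
P-24 and P-12 present → D-15 forms (Rx 5).
P-12: reached.
L-39 would need M-73, A-7, and F-3 (Rx 4), but M-73 never forms.
P-24: reached.
F-3: reached.
D-15: reached.
Reached: P-12, P-24, F-3, and D-15 — 4 of the 5.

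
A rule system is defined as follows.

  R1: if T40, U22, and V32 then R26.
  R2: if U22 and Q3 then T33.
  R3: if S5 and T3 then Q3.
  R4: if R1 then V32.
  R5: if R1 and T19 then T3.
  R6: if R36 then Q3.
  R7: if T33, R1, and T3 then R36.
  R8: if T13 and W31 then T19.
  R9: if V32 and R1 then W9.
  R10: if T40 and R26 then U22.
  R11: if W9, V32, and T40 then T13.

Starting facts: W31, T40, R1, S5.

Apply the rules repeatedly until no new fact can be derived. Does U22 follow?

U22 would need T40 and R26 (R10), but R26 is never established.

No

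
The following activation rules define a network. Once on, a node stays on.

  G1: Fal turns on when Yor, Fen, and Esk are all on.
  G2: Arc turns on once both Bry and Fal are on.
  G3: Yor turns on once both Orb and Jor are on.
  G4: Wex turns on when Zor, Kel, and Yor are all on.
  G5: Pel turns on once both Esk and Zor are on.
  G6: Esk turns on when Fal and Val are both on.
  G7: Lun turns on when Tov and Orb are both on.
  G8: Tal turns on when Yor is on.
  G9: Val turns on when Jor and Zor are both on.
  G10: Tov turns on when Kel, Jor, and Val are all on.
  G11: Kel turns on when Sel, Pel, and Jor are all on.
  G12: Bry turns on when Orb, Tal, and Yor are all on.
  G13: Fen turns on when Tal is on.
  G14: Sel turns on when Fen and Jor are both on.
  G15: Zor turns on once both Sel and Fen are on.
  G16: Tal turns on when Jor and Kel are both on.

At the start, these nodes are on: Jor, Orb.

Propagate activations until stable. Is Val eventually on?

Orb and Jor are on, so Yor turns on (G3).
G8: Yor on → Tal on.
G13: Tal on → Fen on.
Fen and Jor are on, so Sel turns on (G14).
Sel and Fen are on, so Zor turns on (G15).
G9: Jor and Zor on → Val on.

Yes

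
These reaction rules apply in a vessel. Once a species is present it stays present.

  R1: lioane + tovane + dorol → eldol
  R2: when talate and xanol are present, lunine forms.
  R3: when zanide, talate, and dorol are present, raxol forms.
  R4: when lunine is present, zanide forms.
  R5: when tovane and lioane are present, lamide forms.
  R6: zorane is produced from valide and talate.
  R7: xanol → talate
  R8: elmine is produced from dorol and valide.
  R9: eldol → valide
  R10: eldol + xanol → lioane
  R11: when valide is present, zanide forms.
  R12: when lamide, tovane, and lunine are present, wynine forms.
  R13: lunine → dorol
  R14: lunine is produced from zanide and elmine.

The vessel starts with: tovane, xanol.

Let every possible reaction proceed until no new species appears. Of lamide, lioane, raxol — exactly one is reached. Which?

raxol

xanol present → talate forms (R7).
talate and xanol present → lunine forms (R2).
lunine present → dorol forms (R13).
lunine present → zanide forms (R4).
zanide, talate, and dorol present → raxol forms (R3).
lioane would need eldol and xanol (R10), but eldol never forms. lamide would need tovane and lioane (R5), but lioane never forms.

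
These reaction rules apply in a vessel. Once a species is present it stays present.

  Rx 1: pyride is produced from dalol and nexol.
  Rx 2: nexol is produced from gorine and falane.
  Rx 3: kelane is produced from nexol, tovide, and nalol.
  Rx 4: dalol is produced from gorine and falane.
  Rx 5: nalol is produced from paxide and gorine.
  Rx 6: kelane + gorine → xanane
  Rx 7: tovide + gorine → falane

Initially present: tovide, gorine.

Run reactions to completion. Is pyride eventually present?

tovide and gorine present → falane forms (Rx 7).
gorine and falane present → nexol forms (Rx 2).
gorine and falane present → dalol forms (Rx 4).
dalol and nexol present → pyride forms (Rx 1).

Yes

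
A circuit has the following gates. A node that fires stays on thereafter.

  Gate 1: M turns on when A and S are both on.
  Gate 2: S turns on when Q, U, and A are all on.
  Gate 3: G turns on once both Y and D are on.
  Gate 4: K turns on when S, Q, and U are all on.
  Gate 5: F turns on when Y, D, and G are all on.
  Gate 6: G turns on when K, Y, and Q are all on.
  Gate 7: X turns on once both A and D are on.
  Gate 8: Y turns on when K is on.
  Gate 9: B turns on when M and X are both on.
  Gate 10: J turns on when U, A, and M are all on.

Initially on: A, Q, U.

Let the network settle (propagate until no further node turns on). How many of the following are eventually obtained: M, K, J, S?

Q, U, and A are on, so S turns on (Gate 2).
S, Q, and U are on, so K turns on (Gate 4).
Gate 1: A and S on → M on.
U, A, and M are on, so J turns on (Gate 10).
M: reached.
K: reached.
J: reached.
S: reached.
All 4 are reached.

4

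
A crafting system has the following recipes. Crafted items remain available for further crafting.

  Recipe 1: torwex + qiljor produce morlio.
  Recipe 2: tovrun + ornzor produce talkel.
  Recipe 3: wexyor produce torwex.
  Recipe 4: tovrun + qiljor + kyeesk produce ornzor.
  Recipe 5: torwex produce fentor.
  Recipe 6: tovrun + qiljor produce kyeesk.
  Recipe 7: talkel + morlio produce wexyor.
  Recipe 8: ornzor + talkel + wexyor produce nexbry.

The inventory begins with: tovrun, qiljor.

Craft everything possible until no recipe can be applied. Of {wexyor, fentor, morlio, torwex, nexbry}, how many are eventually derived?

wexyor would need talkel and morlio (Recipe 7), but morlio is never obtained.
fentor would need torwex (Recipe 5), but torwex is never obtained.
morlio would need torwex and qiljor (Recipe 1), but torwex is never obtained.
torwex would need wexyor (Recipe 3), but wexyor is never obtained.
nexbry would need ornzor, talkel, and wexyor (Recipe 8), but wexyor is never obtained.
None of the 5 are reached.

0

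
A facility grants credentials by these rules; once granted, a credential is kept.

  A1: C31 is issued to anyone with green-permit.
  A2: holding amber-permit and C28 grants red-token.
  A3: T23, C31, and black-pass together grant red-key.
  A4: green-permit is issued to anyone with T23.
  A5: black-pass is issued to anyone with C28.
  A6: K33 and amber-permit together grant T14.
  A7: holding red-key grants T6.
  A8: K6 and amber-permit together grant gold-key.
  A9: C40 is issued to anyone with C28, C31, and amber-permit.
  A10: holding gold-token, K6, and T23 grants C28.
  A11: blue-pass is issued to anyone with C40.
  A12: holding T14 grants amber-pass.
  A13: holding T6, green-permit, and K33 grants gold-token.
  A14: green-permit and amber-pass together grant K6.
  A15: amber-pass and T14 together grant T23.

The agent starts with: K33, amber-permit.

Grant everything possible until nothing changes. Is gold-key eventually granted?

Holding K33 and amber-permit grants T14 (A6).
Holding T14 grants amber-pass (A12).
Holding amber-pass and T14 grants T23 (A15).
Holding T23 grants green-permit (A4).
Holding green-permit and amber-pass grants K6 (A14).
Holding K6 and amber-permit grants gold-key (A8).

Yes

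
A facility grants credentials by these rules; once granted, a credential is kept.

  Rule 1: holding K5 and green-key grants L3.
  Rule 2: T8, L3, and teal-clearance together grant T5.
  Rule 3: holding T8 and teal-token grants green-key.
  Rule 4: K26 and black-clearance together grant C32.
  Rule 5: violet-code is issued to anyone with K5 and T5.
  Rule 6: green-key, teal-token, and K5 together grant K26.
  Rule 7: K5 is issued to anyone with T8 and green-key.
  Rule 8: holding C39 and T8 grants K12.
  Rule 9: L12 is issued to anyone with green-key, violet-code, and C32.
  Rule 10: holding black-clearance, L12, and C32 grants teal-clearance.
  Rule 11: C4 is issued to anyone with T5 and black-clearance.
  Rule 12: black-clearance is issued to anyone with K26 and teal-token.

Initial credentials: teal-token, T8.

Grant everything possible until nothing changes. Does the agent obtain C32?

Holding T8 and teal-token grants green-key (Rule 3).
Holding T8 and green-key grants K5 (Rule 7).
Holding green-key, teal-token, and K5 grants K26 (Rule 6).
Holding K26 and teal-token grants black-clearance (Rule 12).
Holding K26 and black-clearance grants C32 (Rule 4).

Yes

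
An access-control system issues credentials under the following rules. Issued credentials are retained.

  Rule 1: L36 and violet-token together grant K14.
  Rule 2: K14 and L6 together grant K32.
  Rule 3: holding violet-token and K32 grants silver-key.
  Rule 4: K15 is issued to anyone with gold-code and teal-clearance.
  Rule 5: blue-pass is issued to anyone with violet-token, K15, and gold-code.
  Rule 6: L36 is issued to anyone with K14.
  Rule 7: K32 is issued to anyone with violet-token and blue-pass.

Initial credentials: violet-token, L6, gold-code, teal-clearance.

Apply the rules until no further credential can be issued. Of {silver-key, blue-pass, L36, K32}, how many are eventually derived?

3

Holding gold-code and teal-clearance grants K15 (Rule 4).
Holding violet-token, K15, and gold-code grants blue-pass (Rule 5).
Holding violet-token and blue-pass grants K32 (Rule 7).
Holding violet-token and K32 grants silver-key (Rule 3).
silver-key: reached.
blue-pass: reached.
L36 would need K14 (Rule 6), but K14 is never granted.
K32: reached.
Reached: silver-key, blue-pass, and K32 — 3 of the 4.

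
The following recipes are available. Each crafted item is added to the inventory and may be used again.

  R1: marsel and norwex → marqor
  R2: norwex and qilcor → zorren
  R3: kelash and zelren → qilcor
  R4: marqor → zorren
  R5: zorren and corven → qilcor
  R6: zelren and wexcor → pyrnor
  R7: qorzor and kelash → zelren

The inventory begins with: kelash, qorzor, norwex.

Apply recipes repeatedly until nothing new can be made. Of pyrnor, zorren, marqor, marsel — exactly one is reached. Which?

Using R7, qorzor and kelash make zelren.
Using R3, kelash and zelren make qilcor.
Using R2, norwex and qilcor make zorren.
marqor would need marsel and norwex (R1), but marsel is never obtained. pyrnor would need zelren and wexcor (R6), but wexcor is never obtained. No rule produces marsel, and it is not given.

zorren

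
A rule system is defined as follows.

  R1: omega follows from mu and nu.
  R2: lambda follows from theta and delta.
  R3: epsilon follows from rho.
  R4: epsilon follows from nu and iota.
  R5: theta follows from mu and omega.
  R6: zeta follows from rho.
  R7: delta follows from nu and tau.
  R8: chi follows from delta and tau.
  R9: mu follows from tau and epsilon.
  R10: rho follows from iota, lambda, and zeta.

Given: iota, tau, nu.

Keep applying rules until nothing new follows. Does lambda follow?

From nu and tau, R7 gives delta.
From nu and iota, R4 gives epsilon.
From tau and epsilon, R9 gives mu.
From mu and nu, R1 gives omega.
From mu and omega, R5 gives theta.
From theta and delta, R2 gives lambda.

Yes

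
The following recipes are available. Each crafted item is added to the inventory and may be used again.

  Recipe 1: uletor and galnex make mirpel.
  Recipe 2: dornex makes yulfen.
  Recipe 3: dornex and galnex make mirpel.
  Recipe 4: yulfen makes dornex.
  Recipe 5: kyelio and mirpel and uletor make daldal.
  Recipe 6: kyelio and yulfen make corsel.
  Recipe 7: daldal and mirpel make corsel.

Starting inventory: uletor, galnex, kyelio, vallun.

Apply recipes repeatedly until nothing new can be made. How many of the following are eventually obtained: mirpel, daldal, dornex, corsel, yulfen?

3

Using Recipe 1, uletor and galnex make mirpel.
Using Recipe 5, kyelio, mirpel, and uletor make daldal.
daldal and mirpel → corsel (Recipe 7).
mirpel: reached.
daldal: reached.
dornex would need yulfen (Recipe 4), but yulfen is never obtained.
corsel: reached.
yulfen would need dornex (Recipe 2), but dornex is never obtained.
Reached: mirpel, daldal, and corsel — 3 of the 5.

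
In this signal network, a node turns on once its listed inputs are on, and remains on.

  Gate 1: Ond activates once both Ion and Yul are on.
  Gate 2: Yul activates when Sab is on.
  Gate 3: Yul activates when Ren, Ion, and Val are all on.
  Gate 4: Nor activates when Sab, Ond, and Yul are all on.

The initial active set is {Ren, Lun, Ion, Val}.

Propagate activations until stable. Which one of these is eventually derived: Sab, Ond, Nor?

Ond

Ren, Ion, and Val are on, so Yul activates (Gate 3).
Ion and Yul are on, so Ond activates (Gate 1).
Nor would need Sab, Ond, and Yul (Gate 4), but Sab never turns on. No rule produces Sab, and it is not given.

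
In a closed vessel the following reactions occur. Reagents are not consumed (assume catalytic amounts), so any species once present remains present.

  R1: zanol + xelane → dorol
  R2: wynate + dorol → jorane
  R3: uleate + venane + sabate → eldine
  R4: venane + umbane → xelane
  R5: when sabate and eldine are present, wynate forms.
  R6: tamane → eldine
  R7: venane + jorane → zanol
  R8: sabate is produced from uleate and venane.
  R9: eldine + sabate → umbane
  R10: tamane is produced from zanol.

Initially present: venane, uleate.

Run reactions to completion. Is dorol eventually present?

dorol would need zanol and xelane (R1), but zanol never forms.

No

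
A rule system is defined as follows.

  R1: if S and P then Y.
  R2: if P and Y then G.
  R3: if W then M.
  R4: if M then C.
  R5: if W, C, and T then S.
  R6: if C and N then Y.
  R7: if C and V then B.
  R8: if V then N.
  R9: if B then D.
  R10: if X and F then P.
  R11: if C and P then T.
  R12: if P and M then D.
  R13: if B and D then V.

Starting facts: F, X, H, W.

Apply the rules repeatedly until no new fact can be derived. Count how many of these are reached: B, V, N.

B would need C and V (R7), but V is never established.
V would need B and D (R13), but B is never established.
N would need V (R8), but V is never established.
None of the 3 are reached.

0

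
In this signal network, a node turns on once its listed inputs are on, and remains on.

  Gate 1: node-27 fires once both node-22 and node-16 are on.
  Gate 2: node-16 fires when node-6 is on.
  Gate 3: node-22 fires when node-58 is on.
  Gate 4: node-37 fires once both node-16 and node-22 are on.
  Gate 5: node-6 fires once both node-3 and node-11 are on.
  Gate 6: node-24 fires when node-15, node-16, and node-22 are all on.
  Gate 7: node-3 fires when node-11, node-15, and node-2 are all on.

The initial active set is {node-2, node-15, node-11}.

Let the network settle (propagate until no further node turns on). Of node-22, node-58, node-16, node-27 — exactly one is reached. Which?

node-11, node-15, and node-2 are on, so node-3 fires (Gate 7).
node-3 and node-11 are on, so node-6 fires (Gate 5).
node-6 is on, so node-16 fires (Gate 2).
No rule produces node-58, and it is not given. node-27 would need node-22 and node-16 (Gate 1), but node-22 never turns on. node-22 would need node-58 (Gate 3), but node-58 never turns on.

node-16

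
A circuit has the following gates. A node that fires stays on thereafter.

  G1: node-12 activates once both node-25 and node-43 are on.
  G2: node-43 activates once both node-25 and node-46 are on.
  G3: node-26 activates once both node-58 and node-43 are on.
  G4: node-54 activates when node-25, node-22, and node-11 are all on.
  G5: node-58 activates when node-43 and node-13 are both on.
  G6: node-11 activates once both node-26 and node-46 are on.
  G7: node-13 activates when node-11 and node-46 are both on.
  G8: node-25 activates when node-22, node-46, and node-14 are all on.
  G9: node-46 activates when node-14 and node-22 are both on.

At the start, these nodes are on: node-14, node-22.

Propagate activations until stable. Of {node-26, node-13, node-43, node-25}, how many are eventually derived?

2

G9: node-14 and node-22 on → node-46 on.
node-22, node-46, and node-14 are on, so node-25 activates (G8).
G2: node-25 and node-46 on → node-43 on.
node-26 would need node-58 and node-43 (G3), but node-58 never turns on.
node-13 would need node-11 and node-46 (G7), but node-11 never turns on.
node-43: reached.
node-25: reached.
Reached: node-43 and node-25 — 2 of the 4.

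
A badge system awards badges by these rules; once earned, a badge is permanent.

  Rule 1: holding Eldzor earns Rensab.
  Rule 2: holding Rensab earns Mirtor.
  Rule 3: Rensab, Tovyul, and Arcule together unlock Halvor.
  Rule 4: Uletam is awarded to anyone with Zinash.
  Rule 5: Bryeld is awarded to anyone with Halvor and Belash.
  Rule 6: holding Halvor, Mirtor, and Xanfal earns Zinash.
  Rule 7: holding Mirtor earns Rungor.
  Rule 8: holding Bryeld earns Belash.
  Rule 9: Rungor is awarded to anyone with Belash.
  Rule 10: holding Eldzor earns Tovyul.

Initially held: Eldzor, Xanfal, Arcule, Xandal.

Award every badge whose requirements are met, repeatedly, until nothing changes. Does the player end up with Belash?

Belash would need Bryeld (Rule 8), but Bryeld is never earned.

No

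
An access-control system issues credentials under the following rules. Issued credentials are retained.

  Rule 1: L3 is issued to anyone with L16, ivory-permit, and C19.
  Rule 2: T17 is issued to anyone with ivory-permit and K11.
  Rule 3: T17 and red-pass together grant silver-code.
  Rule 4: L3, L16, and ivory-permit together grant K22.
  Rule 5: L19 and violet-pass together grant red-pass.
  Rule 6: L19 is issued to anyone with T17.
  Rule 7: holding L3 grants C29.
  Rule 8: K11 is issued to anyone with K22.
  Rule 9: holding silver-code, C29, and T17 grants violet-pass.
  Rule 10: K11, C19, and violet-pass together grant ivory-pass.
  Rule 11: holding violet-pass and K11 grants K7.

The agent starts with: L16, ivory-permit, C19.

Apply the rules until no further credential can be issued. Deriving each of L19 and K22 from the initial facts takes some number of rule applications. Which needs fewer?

K22: Holding L16, ivory-permit, and C19 grants L3 (Rule 1). Holding L3, L16, and ivory-permit grants K22 (Rule 4). [2 rule applications]
L19: Holding L16, ivory-permit, and C19 grants L3 (Rule 1). Holding L3, L16, and ivory-permit grants K22 (Rule 4). Holding K22 grants K11 (Rule 8). Holding ivory-permit and K11 grants T17 (Rule 2). Holding T17 grants L19 (Rule 6). [5 rule applications]
K22 needs fewer.

K22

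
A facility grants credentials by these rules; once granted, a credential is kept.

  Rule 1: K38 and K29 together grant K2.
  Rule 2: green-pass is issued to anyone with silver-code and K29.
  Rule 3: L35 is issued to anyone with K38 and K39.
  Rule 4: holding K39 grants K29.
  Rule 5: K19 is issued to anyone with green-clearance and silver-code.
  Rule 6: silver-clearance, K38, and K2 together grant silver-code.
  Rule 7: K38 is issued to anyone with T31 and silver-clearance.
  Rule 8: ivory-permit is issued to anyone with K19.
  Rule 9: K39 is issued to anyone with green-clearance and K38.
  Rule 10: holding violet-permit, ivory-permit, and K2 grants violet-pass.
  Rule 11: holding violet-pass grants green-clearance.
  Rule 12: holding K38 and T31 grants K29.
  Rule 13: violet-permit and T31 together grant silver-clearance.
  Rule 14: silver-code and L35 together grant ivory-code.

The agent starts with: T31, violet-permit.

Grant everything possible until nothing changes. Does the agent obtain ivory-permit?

No

ivory-permit would need K19 (Rule 8), but K19 is never granted.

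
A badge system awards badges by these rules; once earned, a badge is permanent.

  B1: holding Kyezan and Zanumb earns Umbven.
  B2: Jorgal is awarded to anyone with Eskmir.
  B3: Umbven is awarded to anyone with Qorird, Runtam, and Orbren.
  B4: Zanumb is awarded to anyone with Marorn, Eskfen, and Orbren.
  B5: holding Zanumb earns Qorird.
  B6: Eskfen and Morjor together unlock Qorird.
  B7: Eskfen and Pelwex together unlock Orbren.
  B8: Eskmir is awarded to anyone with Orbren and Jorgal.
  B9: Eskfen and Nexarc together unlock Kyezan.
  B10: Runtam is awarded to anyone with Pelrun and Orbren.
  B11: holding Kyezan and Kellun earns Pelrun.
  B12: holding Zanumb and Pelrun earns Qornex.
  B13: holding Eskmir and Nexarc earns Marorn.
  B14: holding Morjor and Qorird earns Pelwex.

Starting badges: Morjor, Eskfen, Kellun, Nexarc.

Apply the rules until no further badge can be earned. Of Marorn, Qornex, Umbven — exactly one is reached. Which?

Umbven

With Eskfen and Morjor, Qorird is earned (B6).
With Eskfen and Nexarc, Kyezan is earned (B9).
With Morjor and Qorird, Pelwex is earned (B14).
With Kyezan and Kellun, Pelrun is earned (B11).
With Eskfen and Pelwex, Orbren is earned (B7).
With Pelrun and Orbren, Runtam is earned (B10).
With Qorird, Runtam, and Orbren, Umbven is earned (B3).
Qornex would need Zanumb and Pelrun (B12), but Zanumb is never earned. Marorn would need Eskmir and Nexarc (B13), but Eskmir is never earned.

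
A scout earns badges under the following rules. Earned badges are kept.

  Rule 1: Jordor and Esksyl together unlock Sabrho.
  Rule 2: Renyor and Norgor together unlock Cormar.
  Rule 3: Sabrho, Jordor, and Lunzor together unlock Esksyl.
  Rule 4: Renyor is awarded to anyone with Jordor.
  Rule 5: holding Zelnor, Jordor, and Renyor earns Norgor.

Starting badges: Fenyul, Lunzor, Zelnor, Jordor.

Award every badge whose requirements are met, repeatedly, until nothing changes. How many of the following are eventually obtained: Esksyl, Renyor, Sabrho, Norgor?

2

With Jordor, Renyor is earned (Rule 4).
With Zelnor, Jordor, and Renyor, Norgor is earned (Rule 5).
Esksyl would need Sabrho, Jordor, and Lunzor (Rule 3), but Sabrho is never earned.
Renyor: reached.
Sabrho would need Jordor and Esksyl (Rule 1), but Esksyl is never earned.
Norgor: reached.
Reached: Renyor and Norgor — 2 of the 4.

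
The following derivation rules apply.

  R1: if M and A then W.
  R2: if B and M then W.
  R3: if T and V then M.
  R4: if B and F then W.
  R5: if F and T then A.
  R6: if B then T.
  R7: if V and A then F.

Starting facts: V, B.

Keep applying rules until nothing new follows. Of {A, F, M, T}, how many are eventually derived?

B holds, so T follows (R6).
From T and V, R3 gives M.
A would need F and T (R5), but F is never established.
F would need V and A (R7), but A is never established.
M: reached.
T: reached.
Reached: M and T — 2 of the 4.

2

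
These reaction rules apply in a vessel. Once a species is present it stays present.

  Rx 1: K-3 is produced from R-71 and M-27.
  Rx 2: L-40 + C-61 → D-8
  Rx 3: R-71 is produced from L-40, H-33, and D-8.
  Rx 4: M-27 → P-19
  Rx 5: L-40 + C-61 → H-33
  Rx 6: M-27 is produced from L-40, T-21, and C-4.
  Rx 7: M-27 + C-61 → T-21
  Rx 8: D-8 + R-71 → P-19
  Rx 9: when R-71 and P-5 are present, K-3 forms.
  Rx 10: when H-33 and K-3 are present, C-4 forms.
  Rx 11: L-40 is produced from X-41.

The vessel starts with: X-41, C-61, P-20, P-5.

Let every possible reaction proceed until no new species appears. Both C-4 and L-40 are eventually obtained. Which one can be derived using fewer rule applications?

L-40

L-40: X-41 present → L-40 forms (Rx 11). [1 rule application]
C-4: X-41 present → L-40 forms (Rx 11). L-40 and C-61 present → D-8 forms (Rx 2). L-40 and C-61 present → H-33 forms (Rx 5). L-40, H-33, and D-8 present → R-71 forms (Rx 3). R-71 and P-5 present → K-3 forms (Rx 9). H-33 and K-3 present → C-4 forms (Rx 10). [6 rule applications]
L-40 needs fewer.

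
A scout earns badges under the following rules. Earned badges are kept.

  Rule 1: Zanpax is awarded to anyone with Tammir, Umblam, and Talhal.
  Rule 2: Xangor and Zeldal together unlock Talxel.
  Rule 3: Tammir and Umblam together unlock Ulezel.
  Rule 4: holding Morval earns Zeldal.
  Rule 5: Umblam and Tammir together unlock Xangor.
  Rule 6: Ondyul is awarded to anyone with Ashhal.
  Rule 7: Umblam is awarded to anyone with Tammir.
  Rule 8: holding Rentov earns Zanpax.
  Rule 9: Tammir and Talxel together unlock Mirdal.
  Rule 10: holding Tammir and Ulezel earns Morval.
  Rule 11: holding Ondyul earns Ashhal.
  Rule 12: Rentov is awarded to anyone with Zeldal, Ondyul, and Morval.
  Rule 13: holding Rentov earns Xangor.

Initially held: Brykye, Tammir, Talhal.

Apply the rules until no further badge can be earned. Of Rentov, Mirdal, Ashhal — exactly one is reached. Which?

With Tammir, Umblam is earned (Rule 7).
With Umblam and Tammir, Xangor is earned (Rule 5).
With Tammir and Umblam, Ulezel is earned (Rule 3).
With Tammir and Ulezel, Morval is earned (Rule 10).
With Morval, Zeldal is earned (Rule 4).
With Xangor and Zeldal, Talxel is earned (Rule 2).
With Tammir and Talxel, Mirdal is earned (Rule 9).
Ashhal would need Ondyul (Rule 11), but Ondyul is never earned. Rentov would need Zeldal, Ondyul, and Morval (Rule 12), but Ondyul is never earned.

Mirdal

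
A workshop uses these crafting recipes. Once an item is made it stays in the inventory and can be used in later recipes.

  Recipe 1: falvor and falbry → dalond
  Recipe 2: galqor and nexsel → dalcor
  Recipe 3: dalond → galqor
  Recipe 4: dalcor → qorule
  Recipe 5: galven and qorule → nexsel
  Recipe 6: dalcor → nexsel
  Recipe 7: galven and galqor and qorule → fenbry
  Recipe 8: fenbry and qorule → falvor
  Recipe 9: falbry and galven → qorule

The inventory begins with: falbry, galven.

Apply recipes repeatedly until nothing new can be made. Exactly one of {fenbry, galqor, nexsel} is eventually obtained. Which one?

nexsel

Using Recipe 9, falbry and galven make qorule.
galven and qorule → nexsel (Recipe 5).
galqor would need dalond (Recipe 3), but dalond is never obtained. fenbry would need galven, galqor, and qorule (Recipe 7), but galqor is never obtained.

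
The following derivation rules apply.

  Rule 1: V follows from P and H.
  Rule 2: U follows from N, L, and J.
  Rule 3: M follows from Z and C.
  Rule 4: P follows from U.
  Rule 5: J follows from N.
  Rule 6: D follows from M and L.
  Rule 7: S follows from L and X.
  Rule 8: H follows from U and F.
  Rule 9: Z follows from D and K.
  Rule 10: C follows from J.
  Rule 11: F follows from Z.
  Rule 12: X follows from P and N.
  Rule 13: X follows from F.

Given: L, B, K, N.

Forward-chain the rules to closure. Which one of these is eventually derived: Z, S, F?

S

From N, Rule 5 gives J.
N, L, and J hold, so U follows (Rule 2).
From U, Rule 4 gives P.
From P and N, Rule 12 gives X.
From L and X, Rule 7 gives S.
Z would need D and K (Rule 9), but D is never established. F would need Z (Rule 11), but Z is never established.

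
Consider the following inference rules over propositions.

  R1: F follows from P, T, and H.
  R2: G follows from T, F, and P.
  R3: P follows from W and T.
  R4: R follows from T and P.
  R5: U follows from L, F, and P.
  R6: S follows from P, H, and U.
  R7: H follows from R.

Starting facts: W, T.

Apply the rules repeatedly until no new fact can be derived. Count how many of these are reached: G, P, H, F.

From W and T, R3 gives P.
From T and P, R4 gives R.
From R, R7 gives H.
From P, T, and H, R1 gives F.
From T, F, and P, R2 gives G.
G: reached.
P: reached.
H: reached.
F: reached.
All 4 are reached.

4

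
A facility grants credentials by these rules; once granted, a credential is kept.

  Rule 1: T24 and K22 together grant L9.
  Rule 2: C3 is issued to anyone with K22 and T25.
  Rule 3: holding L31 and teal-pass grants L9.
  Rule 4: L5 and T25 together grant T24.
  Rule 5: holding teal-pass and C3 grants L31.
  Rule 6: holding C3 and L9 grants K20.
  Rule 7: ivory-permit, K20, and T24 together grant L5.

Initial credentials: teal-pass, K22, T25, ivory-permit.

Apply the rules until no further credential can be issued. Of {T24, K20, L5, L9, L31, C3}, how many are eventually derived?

4

Holding K22 and T25 grants C3 (Rule 2).
Holding teal-pass and C3 grants L31 (Rule 5).
Holding L31 and teal-pass grants L9 (Rule 3).
Holding C3 and L9 grants K20 (Rule 6).
T24 would need L5 and T25 (Rule 4), but L5 is never granted.
K20: reached.
L5 would need ivory-permit, K20, and T24 (Rule 7), but T24 is never granted.
L9: reached.
L31: reached.
C3: reached.
Reached: K20, L9, L31, and C3 — 4 of the 6.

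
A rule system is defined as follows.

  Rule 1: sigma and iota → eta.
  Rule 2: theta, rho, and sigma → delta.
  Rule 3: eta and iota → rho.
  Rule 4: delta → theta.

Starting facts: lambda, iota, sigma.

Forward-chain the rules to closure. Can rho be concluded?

Yes

From sigma and iota, Rule 1 gives eta.
eta and iota hold, so rho follows (Rule 3).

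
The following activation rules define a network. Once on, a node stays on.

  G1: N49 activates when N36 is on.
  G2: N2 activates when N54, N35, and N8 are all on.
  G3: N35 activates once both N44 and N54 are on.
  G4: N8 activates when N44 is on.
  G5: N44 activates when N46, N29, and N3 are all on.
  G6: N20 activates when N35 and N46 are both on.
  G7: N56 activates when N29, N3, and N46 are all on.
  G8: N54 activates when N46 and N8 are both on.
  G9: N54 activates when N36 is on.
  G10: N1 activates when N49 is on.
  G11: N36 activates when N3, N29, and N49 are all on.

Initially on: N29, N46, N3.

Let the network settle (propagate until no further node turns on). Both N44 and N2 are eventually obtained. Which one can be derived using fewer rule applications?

N44

N44: G5: N46, N29, and N3 on → N44 on. [1 rule application]
N2: G5: N46, N29, and N3 on → N44 on. G4: N44 on → N8 on. G8: N46 and N8 on → N54 on. G3: N44 and N54 on → N35 on. N54, N35, and N8 are on, so N2 activates (G2). [5 rule applications]
N44 needs fewer.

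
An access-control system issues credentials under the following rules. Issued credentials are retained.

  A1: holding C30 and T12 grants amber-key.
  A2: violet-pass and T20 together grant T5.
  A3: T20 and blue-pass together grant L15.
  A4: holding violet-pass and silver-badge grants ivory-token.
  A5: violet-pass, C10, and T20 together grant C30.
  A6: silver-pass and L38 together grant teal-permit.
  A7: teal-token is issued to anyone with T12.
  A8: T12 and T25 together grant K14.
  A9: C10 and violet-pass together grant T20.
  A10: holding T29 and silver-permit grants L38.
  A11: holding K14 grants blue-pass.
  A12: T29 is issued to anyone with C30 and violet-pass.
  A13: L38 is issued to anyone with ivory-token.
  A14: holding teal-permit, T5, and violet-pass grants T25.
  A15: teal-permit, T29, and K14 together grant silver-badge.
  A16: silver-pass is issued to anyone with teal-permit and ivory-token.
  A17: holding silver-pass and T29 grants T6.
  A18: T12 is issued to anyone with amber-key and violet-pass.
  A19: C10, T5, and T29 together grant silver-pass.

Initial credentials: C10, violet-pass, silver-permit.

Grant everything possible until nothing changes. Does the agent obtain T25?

Holding C10 and violet-pass grants T20 (A9).
Holding violet-pass and T20 grants T5 (A2).
Holding violet-pass, C10, and T20 grants C30 (A5).
Holding C30 and violet-pass grants T29 (A12).
Holding C10, T5, and T29 grants silver-pass (A19).
Holding T29 and silver-permit grants L38 (A10).
Holding silver-pass and L38 grants teal-permit (A6).
Holding teal-permit, T5, and violet-pass grants T25 (A14).

Yes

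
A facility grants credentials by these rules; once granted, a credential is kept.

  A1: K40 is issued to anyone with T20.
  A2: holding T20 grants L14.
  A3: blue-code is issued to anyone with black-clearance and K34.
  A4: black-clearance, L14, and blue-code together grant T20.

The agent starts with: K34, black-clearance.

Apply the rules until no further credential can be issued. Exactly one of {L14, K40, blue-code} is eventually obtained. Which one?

blue-code

Holding black-clearance and K34 grants blue-code (A3).
K40 would need T20 (A1), but T20 is never granted. L14 would need T20 (A2), but T20 is never granted.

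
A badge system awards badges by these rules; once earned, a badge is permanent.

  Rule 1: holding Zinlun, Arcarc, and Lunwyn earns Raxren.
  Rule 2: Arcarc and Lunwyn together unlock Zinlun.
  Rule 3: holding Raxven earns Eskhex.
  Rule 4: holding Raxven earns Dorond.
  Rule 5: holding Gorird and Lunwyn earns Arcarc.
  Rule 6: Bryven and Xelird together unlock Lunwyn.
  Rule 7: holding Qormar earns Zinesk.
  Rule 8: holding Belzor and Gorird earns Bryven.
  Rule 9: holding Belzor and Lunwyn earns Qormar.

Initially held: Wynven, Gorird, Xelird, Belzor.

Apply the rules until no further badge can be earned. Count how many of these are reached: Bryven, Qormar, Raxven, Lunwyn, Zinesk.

4

With Belzor and Gorird, Bryven is earned (Rule 8).
With Bryven and Xelird, Lunwyn is earned (Rule 6).
With Belzor and Lunwyn, Qormar is earned (Rule 9).
With Qormar, Zinesk is earned (Rule 7).
Bryven: reached.
Qormar: reached.
No rule produces Raxven, and it is not given.
Lunwyn: reached.
Zinesk: reached.
Reached: Bryven, Qormar, Lunwyn, and Zinesk — 4 of the 5.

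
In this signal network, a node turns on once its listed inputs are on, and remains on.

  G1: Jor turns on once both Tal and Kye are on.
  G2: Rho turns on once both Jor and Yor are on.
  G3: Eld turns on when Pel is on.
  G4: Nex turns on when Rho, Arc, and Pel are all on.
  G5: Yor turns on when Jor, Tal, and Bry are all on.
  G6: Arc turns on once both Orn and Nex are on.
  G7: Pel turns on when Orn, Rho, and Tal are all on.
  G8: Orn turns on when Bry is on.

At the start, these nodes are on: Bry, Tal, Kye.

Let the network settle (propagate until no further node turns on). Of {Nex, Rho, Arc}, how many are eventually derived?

Tal and Kye are on, so Jor turns on (G1).
G5: Jor, Tal, and Bry on → Yor on.
G2: Jor and Yor on → Rho on.
Nex would need Rho, Arc, and Pel (G4), but Arc never turns on.
Rho: reached.
Arc would need Orn and Nex (G6), but Nex never turns on.
Reached: Rho — 1 of the 3.

1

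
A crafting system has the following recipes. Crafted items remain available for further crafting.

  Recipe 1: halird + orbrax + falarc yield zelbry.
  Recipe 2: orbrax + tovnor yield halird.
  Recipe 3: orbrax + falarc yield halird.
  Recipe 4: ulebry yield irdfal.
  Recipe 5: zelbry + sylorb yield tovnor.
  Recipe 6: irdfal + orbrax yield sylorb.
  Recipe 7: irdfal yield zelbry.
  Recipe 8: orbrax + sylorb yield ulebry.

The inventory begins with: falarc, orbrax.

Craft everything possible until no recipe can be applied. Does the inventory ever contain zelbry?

Yes

orbrax + falarc → halird (Recipe 3).
Using Recipe 1, halird, orbrax, and falarc make zelbry.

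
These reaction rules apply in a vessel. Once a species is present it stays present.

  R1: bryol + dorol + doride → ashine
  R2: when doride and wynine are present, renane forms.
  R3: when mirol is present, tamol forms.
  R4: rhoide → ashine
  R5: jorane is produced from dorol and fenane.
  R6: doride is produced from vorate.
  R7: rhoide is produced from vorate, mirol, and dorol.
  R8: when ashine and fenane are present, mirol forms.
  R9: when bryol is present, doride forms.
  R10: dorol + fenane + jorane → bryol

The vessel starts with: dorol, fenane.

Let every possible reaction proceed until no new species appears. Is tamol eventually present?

dorol and fenane present → jorane forms (R5).
dorol, fenane, and jorane present → bryol forms (R10).
bryol present → doride forms (R9).
bryol, dorol, and doride present → ashine forms (R1).
ashine and fenane present → mirol forms (R8).
mirol present → tamol forms (R3).

Yes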